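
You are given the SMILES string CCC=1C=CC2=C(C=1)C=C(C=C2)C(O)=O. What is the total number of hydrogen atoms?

12

Walk through each heavy atom and fill implicit hydrogens from standard valence (C 4, N 3, O 2, S 2, halogen 1):
  atom 1: C, bond orders sum to 1 (valence 4) → 3 H
  atom 2: C, bond orders sum to 2 (valence 4) → 2 H
  atom 3: C, bond orders sum to 4 (valence 4) → 0 H
  atom 4: C, bond orders sum to 3 (valence 4) → 1 H
  atom 5: C, bond orders sum to 3 (valence 4) → 1 H
  atom 6: C, bond orders sum to 4 (valence 4) → 0 H
  atom 7: C, bond orders sum to 4 (valence 4) → 0 H
  atom 8: C, bond orders sum to 3 (valence 4) → 1 H
  atom 9: C, bond orders sum to 3 (valence 4) → 1 H
  atom 10: C, bond orders sum to 4 (valence 4) → 0 H
  atom 11: C, bond orders sum to 3 (valence 4) → 1 H
  atom 12: C, bond orders sum to 3 (valence 4) → 1 H
  atom 13: C, bond orders sum to 4 (valence 4) → 0 H
  atom 14: O, bond orders sum to 1 (valence 2) → 1 H
  atom 15: O, bond orders sum to 2 (valence 2) → 0 H
Total hydrogens: 12.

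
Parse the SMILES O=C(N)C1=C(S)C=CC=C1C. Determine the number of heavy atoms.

Every atom symbol written in the SMILES (organic subset) is one heavy atom; implicit H are not written.
Heavy atoms by element → C:8, N:1, O:1, S:1.
Total: 11.

11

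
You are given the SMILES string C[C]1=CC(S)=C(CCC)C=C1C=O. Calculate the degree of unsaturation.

5

Molecular formula: C11H14OS.
DoU = (2C + 2 + N − H − X) / 2, where X is the halogen count and O/S are ignored.
    = (2·11 + 2 + 0 − 14 − 0) / 2 = 10 / 2 = 5.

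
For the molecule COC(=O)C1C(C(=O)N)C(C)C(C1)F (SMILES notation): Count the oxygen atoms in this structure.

3

Scan the SMILES for O atoms (remember two-letter symbols like Cl and Br are single atoms).
Oxygen count: 3.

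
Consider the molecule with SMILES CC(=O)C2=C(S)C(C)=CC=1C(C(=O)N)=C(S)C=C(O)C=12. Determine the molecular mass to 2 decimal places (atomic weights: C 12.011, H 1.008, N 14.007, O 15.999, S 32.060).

307.38 g/mol

First, the molecular formula is C14H13NO3S2 (counting implicit H from valence).
  C: 14 × 12.011 = 168.154
  H: 13 × 1.008 = 13.104
  N: 1 × 14.007 = 14.007
  O: 3 × 15.999 = 47.997
  S: 2 × 32.060 = 64.120
Sum: 14×12.011 + 13×1.008 + 1×14.007 + 3×15.999 + 2×32.060 = 307.382 → 307.38 g/mol.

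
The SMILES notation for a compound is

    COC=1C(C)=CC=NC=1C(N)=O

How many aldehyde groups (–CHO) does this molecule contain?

0

Scan the SMILES for the aldehyde motif — none present.
Groups that are present: 1 amide, 1 ether.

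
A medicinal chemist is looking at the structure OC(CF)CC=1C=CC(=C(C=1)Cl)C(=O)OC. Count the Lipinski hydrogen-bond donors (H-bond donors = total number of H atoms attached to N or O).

Donors: find every N or O and count the H atoms it carries.
  atom 1 (O): bond orders sum to 1 → 1 H
  atom 14 (O): bond orders sum to 2 → 0 H
  atom 15 (O): bond orders sum to 2 → 0 H
Lipinski HBD = 1.

1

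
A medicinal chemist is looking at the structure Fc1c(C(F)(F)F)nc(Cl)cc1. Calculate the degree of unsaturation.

Molecular formula: C6H2ClF4N.
DoU = (2C + 2 + N − H − X) / 2, where X is the halogen count and O/S are ignored.
    = (2·6 + 2 + 1 − 2 − 5) / 2 = 8 / 2 = 4.

4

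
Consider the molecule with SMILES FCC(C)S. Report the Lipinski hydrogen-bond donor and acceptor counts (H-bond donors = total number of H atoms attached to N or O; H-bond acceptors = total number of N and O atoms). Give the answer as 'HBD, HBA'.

0, 0

Donors: find every N or O and count the H atoms it carries.
  (no N or O atoms present)
Lipinski HBD = 0.
Acceptors: N atoms = 0, O atoms = 0 → HBA = 0.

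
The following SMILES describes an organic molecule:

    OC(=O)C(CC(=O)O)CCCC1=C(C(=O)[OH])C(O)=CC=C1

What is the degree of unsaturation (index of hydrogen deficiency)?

Degree of unsaturation = (number of rings) + (number of π bonds).
Ring closures in the SMILES: 1.
π bonds: 6 double bonds (each 1 DoU) → 6 DoU from unsaturation.
Total DoU = 1 + 6 = 7.

7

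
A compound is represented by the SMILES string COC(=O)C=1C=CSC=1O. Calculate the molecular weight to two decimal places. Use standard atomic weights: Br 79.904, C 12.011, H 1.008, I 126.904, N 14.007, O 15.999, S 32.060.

158.17 g/mol

First, the molecular formula is C6H6O3S (counting implicit H from valence).
  C: 6 × 12.011 = 72.066
  H: 6 × 1.008 = 6.048
  O: 3 × 15.999 = 47.997
  S: 1 × 32.060 = 32.060
Sum: 6×12.011 + 6×1.008 + 3×15.999 + 1×32.060 = 158.171 → 158.17 g/mol.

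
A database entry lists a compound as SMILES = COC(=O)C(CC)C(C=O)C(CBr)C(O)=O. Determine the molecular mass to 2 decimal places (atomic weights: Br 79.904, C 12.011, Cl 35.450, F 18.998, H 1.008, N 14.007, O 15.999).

295.13 g/mol

First, the molecular formula is C10H15BrO5 (counting implicit H from valence).
  Br: 1 × 79.904 = 79.904
  C: 10 × 12.011 = 120.110
  H: 15 × 1.008 = 15.120
  O: 5 × 15.999 = 79.995
Sum: 1×79.904 + 10×12.011 + 15×1.008 + 5×15.999 = 295.129 → 295.13 g/mol.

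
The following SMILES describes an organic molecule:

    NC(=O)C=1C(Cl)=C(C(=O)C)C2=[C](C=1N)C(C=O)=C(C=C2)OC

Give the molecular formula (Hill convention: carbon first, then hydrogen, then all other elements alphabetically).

C15H13ClN2O4

Walk through each heavy atom and fill implicit hydrogens from standard valence (C 4, N 3, O 2, S 2, halogen 1):
  atom 1: N, bond orders sum to 1 (valence 3) → 2 H
  atom 2: C, bond orders sum to 4 (valence 4) → 0 H
  atom 3: O, bond orders sum to 2 (valence 2) → 0 H
  atom 4: C, bond orders sum to 4 (valence 4) → 0 H
  atom 5: C, bond orders sum to 4 (valence 4) → 0 H
  atom 6: Cl (halogen, monovalent) → 0 H
  atom 7: C, bond orders sum to 4 (valence 4) → 0 H
  atom 8: C, bond orders sum to 4 (valence 4) → 0 H
  atom 9: O, bond orders sum to 2 (valence 2) → 0 H
  atom 10: C, bond orders sum to 1 (valence 4) → 3 H
  atom 11: C, bond orders sum to 4 (valence 4) → 0 H
  atom 12: C with explicit H count 0
  atom 13: C, bond orders sum to 4 (valence 4) → 0 H
  atom 14: N, bond orders sum to 1 (valence 3) → 2 H
  atom 15: C, bond orders sum to 4 (valence 4) → 0 H
  atom 16: C, bond orders sum to 3 (valence 4) → 1 H
  atom 17: O, bond orders sum to 2 (valence 2) → 0 H
  atom 18: C, bond orders sum to 4 (valence 4) → 0 H
  atom 19: C, bond orders sum to 3 (valence 4) → 1 H
  atom 20: C, bond orders sum to 3 (valence 4) → 1 H
  atom 21: O, bond orders sum to 2 (valence 2) → 0 H
  atom 22: C, bond orders sum to 1 (valence 4) → 3 H
Totals → C:15, H:13, Cl:1, N:2, O:4.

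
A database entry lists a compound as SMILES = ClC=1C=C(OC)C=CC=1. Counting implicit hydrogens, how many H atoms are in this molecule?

Walk through each heavy atom and fill implicit hydrogens from standard valence (C 4, N 3, O 2, S 2, halogen 1):
  atom 1: Cl (halogen, monovalent) → 0 H
  atom 2: C, bond orders sum to 4 (valence 4) → 0 H
  atom 3: C, bond orders sum to 3 (valence 4) → 1 H
  atom 4: C, bond orders sum to 4 (valence 4) → 0 H
  atom 5: O, bond orders sum to 2 (valence 2) → 0 H
  atom 6: C, bond orders sum to 1 (valence 4) → 3 H
  atom 7: C, bond orders sum to 3 (valence 4) → 1 H
  atom 8: C, bond orders sum to 3 (valence 4) → 1 H
  atom 9: C, bond orders sum to 3 (valence 4) → 1 H
Total hydrogens: 7.

7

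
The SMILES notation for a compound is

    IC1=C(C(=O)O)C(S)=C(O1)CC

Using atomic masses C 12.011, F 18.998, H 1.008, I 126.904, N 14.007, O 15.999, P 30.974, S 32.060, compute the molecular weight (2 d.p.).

First, the molecular formula is C7H7IO3S (counting implicit H from valence).
  C: 7 × 12.011 = 84.077
  H: 7 × 1.008 = 7.056
  I: 1 × 126.904 = 126.904
  O: 3 × 15.999 = 47.997
  S: 1 × 32.060 = 32.060
Sum: 7×12.011 + 7×1.008 + 1×126.904 + 3×15.999 + 1×32.060 = 298.094 → 298.09 g/mol.

298.09 g/mol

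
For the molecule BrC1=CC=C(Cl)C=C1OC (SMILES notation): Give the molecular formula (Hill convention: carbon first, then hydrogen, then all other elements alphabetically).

C7H6BrClO

Walk through each heavy atom and fill implicit hydrogens from standard valence (C 4, N 3, O 2, S 2, halogen 1):
  atom 1: Br (halogen, monovalent) → 0 H
  atom 2: C, bond orders sum to 4 (valence 4) → 0 H
  atom 3: C, bond orders sum to 3 (valence 4) → 1 H
  atom 4: C, bond orders sum to 3 (valence 4) → 1 H
  atom 5: C, bond orders sum to 4 (valence 4) → 0 H
  atom 6: Cl (halogen, monovalent) → 0 H
  atom 7: C, bond orders sum to 3 (valence 4) → 1 H
  atom 8: C, bond orders sum to 4 (valence 4) → 0 H
  atom 9: O, bond orders sum to 2 (valence 2) → 0 H
  atom 10: C, bond orders sum to 1 (valence 4) → 3 H
Totals → C:7, H:6, Br:1, Cl:1, O:1.
In Hill order: C7H6BrClO.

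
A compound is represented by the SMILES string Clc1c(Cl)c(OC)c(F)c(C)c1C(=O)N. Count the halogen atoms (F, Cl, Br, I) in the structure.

3

Halogen atoms appear at heavy-atom positions 1, 4, 9 (2×Cl, 1×F).
Other groups present: 1 amide, 1 ether.
Halogen count: 3.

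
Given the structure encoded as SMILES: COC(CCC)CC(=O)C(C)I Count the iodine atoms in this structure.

Scan the SMILES for I atoms (remember two-letter symbols like Cl and Br are single atoms).
Iodine count: 1.

1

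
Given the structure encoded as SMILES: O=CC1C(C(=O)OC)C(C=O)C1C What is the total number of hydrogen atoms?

Walk through each heavy atom and fill implicit hydrogens from standard valence (C 4, N 3, O 2, S 2, halogen 1):
  atom 1: O, bond orders sum to 2 (valence 2) → 0 H
  atom 2: C, bond orders sum to 3 (valence 4) → 1 H
  atom 3: C, bond orders sum to 3 (valence 4) → 1 H
  atom 4: C, bond orders sum to 3 (valence 4) → 1 H
  atom 5: C, bond orders sum to 4 (valence 4) → 0 H
  atom 6: O, bond orders sum to 2 (valence 2) → 0 H
  atom 7: O, bond orders sum to 2 (valence 2) → 0 H
  atom 8: C, bond orders sum to 1 (valence 4) → 3 H
  atom 9: C, bond orders sum to 3 (valence 4) → 1 H
  atom 10: C, bond orders sum to 3 (valence 4) → 1 H
  atom 11: O, bond orders sum to 2 (valence 2) → 0 H
  atom 12: C, bond orders sum to 3 (valence 4) → 1 H
  atom 13: C, bond orders sum to 1 (valence 4) → 3 H
Total hydrogens: 12.

12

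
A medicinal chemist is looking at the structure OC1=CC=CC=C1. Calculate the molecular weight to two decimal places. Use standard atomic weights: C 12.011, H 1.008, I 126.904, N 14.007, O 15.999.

First, the molecular formula is C6H6O (counting implicit H from valence).
  C: 6 × 12.011 = 72.066
  H: 6 × 1.008 = 6.048
  O: 1 × 15.999 = 15.999
Sum: 6×12.011 + 6×1.008 + 1×15.999 = 94.113 → 94.11 g/mol.

94.11 g/mol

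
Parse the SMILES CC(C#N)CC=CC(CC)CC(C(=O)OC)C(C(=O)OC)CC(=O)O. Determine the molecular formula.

C18H27NO6

Walk through each heavy atom and fill implicit hydrogens from standard valence (C 4, N 3, O 2, S 2, halogen 1):
  atom 1: C, bond orders sum to 1 (valence 4) → 3 H
  atom 2: C, bond orders sum to 3 (valence 4) → 1 H
  atom 3: C, bond orders sum to 4 (valence 4) → 0 H
  atom 4: N, bond orders sum to 3 (valence 3) → 0 H
  atom 5: C, bond orders sum to 2 (valence 4) → 2 H
  atom 6: C, bond orders sum to 3 (valence 4) → 1 H
  atom 7: C, bond orders sum to 3 (valence 4) → 1 H
  atom 8: C, bond orders sum to 3 (valence 4) → 1 H
  atom 9: C, bond orders sum to 2 (valence 4) → 2 H
  atom 10: C, bond orders sum to 1 (valence 4) → 3 H
  atom 11: C, bond orders sum to 2 (valence 4) → 2 H
  atom 12: C, bond orders sum to 3 (valence 4) → 1 H
  atom 13: C, bond orders sum to 4 (valence 4) → 0 H
  atom 14: O, bond orders sum to 2 (valence 2) → 0 H
  atom 15: O, bond orders sum to 2 (valence 2) → 0 H
  atom 16: C, bond orders sum to 1 (valence 4) → 3 H
  atom 17: C, bond orders sum to 3 (valence 4) → 1 H
  atom 18: C, bond orders sum to 4 (valence 4) → 0 H
  atom 19: O, bond orders sum to 2 (valence 2) → 0 H
  atom 20: O, bond orders sum to 2 (valence 2) → 0 H
  atom 21: C, bond orders sum to 1 (valence 4) → 3 H
  atom 22: C, bond orders sum to 2 (valence 4) → 2 H
  atom 23: C, bond orders sum to 4 (valence 4) → 0 H
  atom 24: O, bond orders sum to 2 (valence 2) → 0 H
  atom 25: O, bond orders sum to 1 (valence 2) → 1 H
Totals → C:18, H:27, N:1, O:6.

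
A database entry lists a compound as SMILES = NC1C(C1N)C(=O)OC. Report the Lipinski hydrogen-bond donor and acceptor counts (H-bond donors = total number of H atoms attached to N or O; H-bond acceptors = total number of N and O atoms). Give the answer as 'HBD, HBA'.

4, 4

Donors: find every N or O and count the H atoms it carries.
  atom 1 (N): bond orders sum to 1 → 2 H
  atom 5 (N): bond orders sum to 1 → 2 H
  atom 7 (O): bond orders sum to 2 → 0 H
  atom 8 (O): bond orders sum to 2 → 0 H
Lipinski HBD = 4.
Acceptors: N atoms = 2, O atoms = 2 → HBA = 4.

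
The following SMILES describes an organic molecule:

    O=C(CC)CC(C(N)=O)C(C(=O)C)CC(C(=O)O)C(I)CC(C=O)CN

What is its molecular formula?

Walk through each heavy atom and fill implicit hydrogens from standard valence (C 4, N 3, O 2, S 2, halogen 1):
  atom 1: O, bond orders sum to 2 (valence 2) → 0 H
  atom 2: C, bond orders sum to 4 (valence 4) → 0 H
  atom 3: C, bond orders sum to 2 (valence 4) → 2 H
  atom 4: C, bond orders sum to 1 (valence 4) → 3 H
  atom 5: C, bond orders sum to 2 (valence 4) → 2 H
  atom 6: C, bond orders sum to 3 (valence 4) → 1 H
  atom 7: C, bond orders sum to 4 (valence 4) → 0 H
  atom 8: N, bond orders sum to 1 (valence 3) → 2 H
  atom 9: O, bond orders sum to 2 (valence 2) → 0 H
  atom 10: C, bond orders sum to 3 (valence 4) → 1 H
  atom 11: C, bond orders sum to 4 (valence 4) → 0 H
  atom 12: O, bond orders sum to 2 (valence 2) → 0 H
  atom 13: C, bond orders sum to 1 (valence 4) → 3 H
  atom 14: C, bond orders sum to 2 (valence 4) → 2 H
  atom 15: C, bond orders sum to 3 (valence 4) → 1 H
  atom 16: C, bond orders sum to 4 (valence 4) → 0 H
  atom 17: O, bond orders sum to 2 (valence 2) → 0 H
  atom 18: O, bond orders sum to 1 (valence 2) → 1 H
  atom 19: C, bond orders sum to 3 (valence 4) → 1 H
  atom 20: I (halogen, monovalent) → 0 H
  atom 21: C, bond orders sum to 2 (valence 4) → 2 H
  atom 22: C, bond orders sum to 3 (valence 4) → 1 H
  atom 23: C, bond orders sum to 3 (valence 4) → 1 H
  atom 24: O, bond orders sum to 2 (valence 2) → 0 H
  atom 25: C, bond orders sum to 2 (valence 4) → 2 H
  atom 26: N, bond orders sum to 1 (valence 3) → 2 H
Totals → C:17, H:27, I:1, N:2, O:6.

C17H27IN2O6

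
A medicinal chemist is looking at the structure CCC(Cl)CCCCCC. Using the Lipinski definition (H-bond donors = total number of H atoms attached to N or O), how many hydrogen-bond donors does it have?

Donors: find every N or O and count the H atoms it carries.
  (no N or O atoms present)
Lipinski HBD = 0.

0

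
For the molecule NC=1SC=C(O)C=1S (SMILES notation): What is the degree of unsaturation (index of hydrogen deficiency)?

Molecular formula: C4H5NOS2.
DoU = (2C + 2 + N − H − X) / 2, where X is the halogen count and O/S are ignored.
    = (2·4 + 2 + 1 − 5 − 0) / 2 = 6 / 2 = 3.

3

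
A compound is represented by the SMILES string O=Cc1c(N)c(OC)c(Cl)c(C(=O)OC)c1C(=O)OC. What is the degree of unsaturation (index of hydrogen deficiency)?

7

Molecular formula: C12H12ClNO6.
DoU = (2C + 2 + N − H − X) / 2, where X is the halogen count and O/S are ignored.
    = (2·12 + 2 + 1 − 12 − 1) / 2 = 14 / 2 = 7.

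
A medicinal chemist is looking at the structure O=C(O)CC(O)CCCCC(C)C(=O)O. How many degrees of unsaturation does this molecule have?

2

Molecular formula: C10H18O5.
DoU = (2C + 2 + N − H − X) / 2, where X is the halogen count and O/S are ignored.
    = (2·10 + 2 + 0 − 18 − 0) / 2 = 4 / 2 = 2.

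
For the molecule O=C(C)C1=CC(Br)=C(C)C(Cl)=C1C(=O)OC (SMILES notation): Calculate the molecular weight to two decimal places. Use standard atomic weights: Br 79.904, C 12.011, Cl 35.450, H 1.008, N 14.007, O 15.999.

First, the molecular formula is C11H10BrClO3 (counting implicit H from valence).
  Br: 1 × 79.904 = 79.904
  C: 11 × 12.011 = 132.121
  Cl: 1 × 35.450 = 35.450
  H: 10 × 1.008 = 10.080
  O: 3 × 15.999 = 47.997
Sum: 1×79.904 + 11×12.011 + 1×35.450 + 10×1.008 + 3×15.999 = 305.552 → 305.55 g/mol.

305.55 g/mol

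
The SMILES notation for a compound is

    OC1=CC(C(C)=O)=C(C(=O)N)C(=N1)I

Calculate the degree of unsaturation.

Molecular formula: C8H7IN2O3.
DoU = (2C + 2 + N − H − X) / 2, where X is the halogen count and O/S are ignored.
    = (2·8 + 2 + 2 − 7 − 1) / 2 = 12 / 2 = 6.

6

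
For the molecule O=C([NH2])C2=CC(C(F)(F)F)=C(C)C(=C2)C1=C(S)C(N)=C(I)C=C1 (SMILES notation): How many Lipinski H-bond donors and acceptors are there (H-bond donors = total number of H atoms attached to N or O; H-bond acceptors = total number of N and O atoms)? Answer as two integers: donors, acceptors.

Donors: find every N or O and count the H atoms it carries.
  atom 1 (O): bond orders sum to 2 → 0 H
  atom 3 (N): bond orders sum to 1 → 2 H
  atom 19 (N): bond orders sum to 1 → 2 H
Lipinski HBD = 4.
Acceptors: N atoms = 2, O atoms = 1 → HBA = 3.

4, 3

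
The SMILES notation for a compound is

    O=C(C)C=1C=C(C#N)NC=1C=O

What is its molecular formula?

C8H6N2O2

Walk through each heavy atom and fill implicit hydrogens from standard valence (C 4, N 3, O 2, S 2, halogen 1):
  atom 1: O, bond orders sum to 2 (valence 2) → 0 H
  atom 2: C, bond orders sum to 4 (valence 4) → 0 H
  atom 3: C, bond orders sum to 1 (valence 4) → 3 H
  atom 4: C, bond orders sum to 4 (valence 4) → 0 H
  atom 5: C, bond orders sum to 3 (valence 4) → 1 H
  atom 6: C, bond orders sum to 4 (valence 4) → 0 H
  atom 7: C, bond orders sum to 4 (valence 4) → 0 H
  atom 8: N, bond orders sum to 3 (valence 3) → 0 H
  atom 9: N, bond orders sum to 2 (valence 3) → 1 H
  atom 10: C, bond orders sum to 4 (valence 4) → 0 H
  atom 11: C, bond orders sum to 3 (valence 4) → 1 H
  atom 12: O, bond orders sum to 2 (valence 2) → 0 H
Totals → C:8, H:6, N:2, O:2.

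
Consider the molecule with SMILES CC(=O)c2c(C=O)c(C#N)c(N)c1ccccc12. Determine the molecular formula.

Walk through each heavy atom and fill implicit hydrogens from standard valence (C 4, N 3, O 2, S 2, halogen 1); for lowercase aromatic atoms, an aromatic c carries 1 H when it has two neighbours and 0 H with three, and aromatic n carries 0 H:
  atom 1: C, bond orders sum to 1 (valence 4) → 3 H
  atom 2: C, bond orders sum to 4 (valence 4) → 0 H
  atom 3: O, bond orders sum to 2 (valence 2) → 0 H
  atom 4: aromatic c, 3 neighbours → 0 H
  atom 5: aromatic c, 3 neighbours → 0 H
  atom 6: C, bond orders sum to 3 (valence 4) → 1 H
  atom 7: O, bond orders sum to 2 (valence 2) → 0 H
  atom 8: aromatic c, 3 neighbours → 0 H
  atom 9: C, bond orders sum to 4 (valence 4) → 0 H
  atom 10: N, bond orders sum to 3 (valence 3) → 0 H
  atom 11: aromatic c, 3 neighbours → 0 H
  atom 12: N, bond orders sum to 1 (valence 3) → 2 H
  atom 13: aromatic c, 3 neighbours → 0 H
  atom 14: aromatic c, 2 neighbours → 1 H
  atom 15: aromatic c, 2 neighbours → 1 H
  atom 16: aromatic c, 2 neighbours → 1 H
  atom 17: aromatic c, 2 neighbours → 1 H
  atom 18: aromatic c, 3 neighbours → 0 H
Totals → C:14, H:10, N:2, O:2.

C14H10N2O2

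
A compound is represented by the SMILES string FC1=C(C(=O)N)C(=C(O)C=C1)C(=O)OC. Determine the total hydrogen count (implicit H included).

Walk through each heavy atom and fill implicit hydrogens from standard valence (C 4, N 3, O 2, S 2, halogen 1):
  atom 1: F (halogen, monovalent) → 0 H
  atom 2: C, bond orders sum to 4 (valence 4) → 0 H
  atom 3: C, bond orders sum to 4 (valence 4) → 0 H
  atom 4: C, bond orders sum to 4 (valence 4) → 0 H
  atom 5: O, bond orders sum to 2 (valence 2) → 0 H
  atom 6: N, bond orders sum to 1 (valence 3) → 2 H
  atom 7: C, bond orders sum to 4 (valence 4) → 0 H
  atom 8: C, bond orders sum to 4 (valence 4) → 0 H
  atom 9: O, bond orders sum to 1 (valence 2) → 1 H
  atom 10: C, bond orders sum to 3 (valence 4) → 1 H
  atom 11: C, bond orders sum to 3 (valence 4) → 1 H
  atom 12: C, bond orders sum to 4 (valence 4) → 0 H
  atom 13: O, bond orders sum to 2 (valence 2) → 0 H
  atom 14: O, bond orders sum to 2 (valence 2) → 0 H
  atom 15: C, bond orders sum to 1 (valence 4) → 3 H
Total hydrogens: 8.

8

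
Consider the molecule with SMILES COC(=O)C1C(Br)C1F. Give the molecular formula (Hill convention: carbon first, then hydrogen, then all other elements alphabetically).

Walk through each heavy atom and fill implicit hydrogens from standard valence (C 4, N 3, O 2, S 2, halogen 1):
  atom 1: C, bond orders sum to 1 (valence 4) → 3 H
  atom 2: O, bond orders sum to 2 (valence 2) → 0 H
  atom 3: C, bond orders sum to 4 (valence 4) → 0 H
  atom 4: O, bond orders sum to 2 (valence 2) → 0 H
  atom 5: C, bond orders sum to 3 (valence 4) → 1 H
  atom 6: C, bond orders sum to 3 (valence 4) → 1 H
  atom 7: Br (halogen, monovalent) → 0 H
  atom 8: C, bond orders sum to 3 (valence 4) → 1 H
  atom 9: F (halogen, monovalent) → 0 H
Totals → C:5, H:6, Br:1, F:1, O:2.

C5H6BrFO2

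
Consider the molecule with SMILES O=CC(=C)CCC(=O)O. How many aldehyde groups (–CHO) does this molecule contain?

The aldehyde motif appears at heavy-atom position 2 in the SMILES.
Other groups present: 1 alkene, 1 carboxylic acid.
Aldehyde count: 1.

1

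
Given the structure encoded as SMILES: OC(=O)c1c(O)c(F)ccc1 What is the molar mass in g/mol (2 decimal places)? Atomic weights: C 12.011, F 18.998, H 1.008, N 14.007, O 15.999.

First, the molecular formula is C7H5FO3 (counting implicit H from valence).
  C: 7 × 12.011 = 84.077
  F: 1 × 18.998 = 18.998
  H: 5 × 1.008 = 5.040
  O: 3 × 15.999 = 47.997
Sum: 7×12.011 + 1×18.998 + 5×1.008 + 3×15.999 = 156.112 → 156.11 g/mol.

156.11 g/mol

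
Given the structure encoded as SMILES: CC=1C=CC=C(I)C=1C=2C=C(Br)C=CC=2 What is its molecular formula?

Walk through each heavy atom and fill implicit hydrogens from standard valence (C 4, N 3, O 2, S 2, halogen 1):
  atom 1: C, bond orders sum to 1 (valence 4) → 3 H
  atom 2: C, bond orders sum to 4 (valence 4) → 0 H
  atom 3: C, bond orders sum to 3 (valence 4) → 1 H
  atom 4: C, bond orders sum to 3 (valence 4) → 1 H
  atom 5: C, bond orders sum to 3 (valence 4) → 1 H
  atom 6: C, bond orders sum to 4 (valence 4) → 0 H
  atom 7: I (halogen, monovalent) → 0 H
  atom 8: C, bond orders sum to 4 (valence 4) → 0 H
  atom 9: C, bond orders sum to 4 (valence 4) → 0 H
  atom 10: C, bond orders sum to 3 (valence 4) → 1 H
  atom 11: C, bond orders sum to 4 (valence 4) → 0 H
  atom 12: Br (halogen, monovalent) → 0 H
  atom 13: C, bond orders sum to 3 (valence 4) → 1 H
  atom 14: C, bond orders sum to 3 (valence 4) → 1 H
  atom 15: C, bond orders sum to 3 (valence 4) → 1 H
Totals → C:13, H:10, Br:1, I:1.

C13H10BrI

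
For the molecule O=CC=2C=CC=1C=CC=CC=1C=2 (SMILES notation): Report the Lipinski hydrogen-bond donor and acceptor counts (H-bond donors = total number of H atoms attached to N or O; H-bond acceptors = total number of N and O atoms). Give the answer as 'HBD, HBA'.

0, 1

Donors: find every N or O and count the H atoms it carries.
  atom 1 (O): bond orders sum to 2 → 0 H
Lipinski HBD = 0.
Acceptors: N atoms = 0, O atoms = 1 → HBA = 1.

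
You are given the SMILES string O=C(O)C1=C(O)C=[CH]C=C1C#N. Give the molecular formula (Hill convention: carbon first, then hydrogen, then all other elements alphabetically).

Walk through each heavy atom and fill implicit hydrogens from standard valence (C 4, N 3, O 2, S 2, halogen 1):
  atom 1: O, bond orders sum to 2 (valence 2) → 0 H
  atom 2: C, bond orders sum to 4 (valence 4) → 0 H
  atom 3: O, bond orders sum to 1 (valence 2) → 1 H
  atom 4: C, bond orders sum to 4 (valence 4) → 0 H
  atom 5: C, bond orders sum to 4 (valence 4) → 0 H
  atom 6: O, bond orders sum to 1 (valence 2) → 1 H
  atom 7: C, bond orders sum to 3 (valence 4) → 1 H
  atom 8: C with explicit H count 1
  atom 9: C, bond orders sum to 3 (valence 4) → 1 H
  atom 10: C, bond orders sum to 4 (valence 4) → 0 H
  atom 11: C, bond orders sum to 4 (valence 4) → 0 H
  atom 12: N, bond orders sum to 3 (valence 3) → 0 H
Totals → C:8, H:5, N:1, O:3.
In Hill order: C8H5NO3.

C8H5NO3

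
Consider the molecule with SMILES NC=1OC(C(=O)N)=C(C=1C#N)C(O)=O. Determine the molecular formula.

Walk through each heavy atom and fill implicit hydrogens from standard valence (C 4, N 3, O 2, S 2, halogen 1):
  atom 1: N, bond orders sum to 1 (valence 3) → 2 H
  atom 2: C, bond orders sum to 4 (valence 4) → 0 H
  atom 3: O, bond orders sum to 2 (valence 2) → 0 H
  atom 4: C, bond orders sum to 4 (valence 4) → 0 H
  atom 5: C, bond orders sum to 4 (valence 4) → 0 H
  atom 6: O, bond orders sum to 2 (valence 2) → 0 H
  atom 7: N, bond orders sum to 1 (valence 3) → 2 H
  atom 8: C, bond orders sum to 4 (valence 4) → 0 H
  atom 9: C, bond orders sum to 4 (valence 4) → 0 H
  atom 10: C, bond orders sum to 4 (valence 4) → 0 H
  atom 11: N, bond orders sum to 3 (valence 3) → 0 H
  atom 12: C, bond orders sum to 4 (valence 4) → 0 H
  atom 13: O, bond orders sum to 1 (valence 2) → 1 H
  atom 14: O, bond orders sum to 2 (valence 2) → 0 H
Totals → C:7, H:5, N:3, O:4.

C7H5N3O4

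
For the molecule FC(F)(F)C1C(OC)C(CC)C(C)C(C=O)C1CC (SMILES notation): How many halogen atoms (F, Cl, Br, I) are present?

3

Halogen atoms appear at heavy-atom positions 1, 3, 4 (3×F).
Other groups present: 1 aldehyde, 1 ether.
Halogen count: 3.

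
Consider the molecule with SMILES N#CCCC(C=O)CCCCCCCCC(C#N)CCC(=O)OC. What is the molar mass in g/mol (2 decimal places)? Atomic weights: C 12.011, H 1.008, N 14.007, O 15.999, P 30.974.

First, the molecular formula is C19H30N2O3 (counting implicit H from valence).
  C: 19 × 12.011 = 228.209
  H: 30 × 1.008 = 30.240
  N: 2 × 14.007 = 28.014
  O: 3 × 15.999 = 47.997
Sum: 19×12.011 + 30×1.008 + 2×14.007 + 3×15.999 = 334.460 → 334.46 g/mol.

334.46 g/mol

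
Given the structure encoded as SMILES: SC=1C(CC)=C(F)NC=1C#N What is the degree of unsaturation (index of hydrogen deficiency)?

Degree of unsaturation = (number of rings) + (number of π bonds).
Ring closures in the SMILES: 1.
π bonds: 2 double bonds (each 1 DoU), 1 triple bond (each 2 DoU) → 4 DoU from unsaturation.
Total DoU = 1 + 4 = 5.

5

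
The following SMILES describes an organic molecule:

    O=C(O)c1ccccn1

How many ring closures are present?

In SMILES, each pair of matching ring-closure digits denotes one ring-closing bond; the number of such bonds equals the number of independent rings.
Ring-closure bonds here: 1.

1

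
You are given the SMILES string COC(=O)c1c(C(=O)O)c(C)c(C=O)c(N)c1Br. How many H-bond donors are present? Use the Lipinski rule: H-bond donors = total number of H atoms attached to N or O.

3

Donors: find every N or O and count the H atoms it carries.
  atom 2 (O): bond orders sum to 2 → 0 H
  atom 4 (O): bond orders sum to 2 → 0 H
  atom 8 (O): bond orders sum to 2 → 0 H
  atom 9 (O): bond orders sum to 1 → 1 H
  atom 14 (O): bond orders sum to 2 → 0 H
  atom 16 (N): bond orders sum to 1 → 2 H
Lipinski HBD = 3.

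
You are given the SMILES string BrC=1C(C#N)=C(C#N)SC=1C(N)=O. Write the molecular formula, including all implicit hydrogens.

C7H2BrN3OS

Walk through each heavy atom and fill implicit hydrogens from standard valence (C 4, N 3, O 2, S 2, halogen 1):
  atom 1: Br (halogen, monovalent) → 0 H
  atom 2: C, bond orders sum to 4 (valence 4) → 0 H
  atom 3: C, bond orders sum to 4 (valence 4) → 0 H
  atom 4: C, bond orders sum to 4 (valence 4) → 0 H
  atom 5: N, bond orders sum to 3 (valence 3) → 0 H
  atom 6: C, bond orders sum to 4 (valence 4) → 0 H
  atom 7: C, bond orders sum to 4 (valence 4) → 0 H
  atom 8: N, bond orders sum to 3 (valence 3) → 0 H
  atom 9: S, bond orders sum to 2 (valence 2) → 0 H
  atom 10: C, bond orders sum to 4 (valence 4) → 0 H
  atom 11: C, bond orders sum to 4 (valence 4) → 0 H
  atom 12: N, bond orders sum to 1 (valence 3) → 2 H
  atom 13: O, bond orders sum to 2 (valence 2) → 0 H
Totals → C:7, H:2, Br:1, N:3, O:1, S:1.
In Hill order: C7H2BrN3OS.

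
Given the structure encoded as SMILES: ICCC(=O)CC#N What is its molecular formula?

Walk through each heavy atom and fill implicit hydrogens from standard valence (C 4, N 3, O 2, S 2, halogen 1):
  atom 1: I (halogen, monovalent) → 0 H
  atom 2: C, bond orders sum to 2 (valence 4) → 2 H
  atom 3: C, bond orders sum to 2 (valence 4) → 2 H
  atom 4: C, bond orders sum to 4 (valence 4) → 0 H
  atom 5: O, bond orders sum to 2 (valence 2) → 0 H
  atom 6: C, bond orders sum to 2 (valence 4) → 2 H
  atom 7: C, bond orders sum to 4 (valence 4) → 0 H
  atom 8: N, bond orders sum to 3 (valence 3) → 0 H
Totals → C:5, H:6, I:1, N:1, O:1.
In Hill order: C5H6INO.

C5H6INO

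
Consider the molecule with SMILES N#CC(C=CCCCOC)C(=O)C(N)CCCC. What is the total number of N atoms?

2

Scan the SMILES for N atoms (remember two-letter symbols like Cl and Br are single atoms).
Nitrogen count: 2.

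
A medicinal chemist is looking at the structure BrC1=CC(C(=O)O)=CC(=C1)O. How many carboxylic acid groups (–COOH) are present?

The carboxylic acid motif appears at heavy-atom position 5 in the SMILES.
Other groups present: 1 hydroxyl.
Carboxylic acid count: 1.

1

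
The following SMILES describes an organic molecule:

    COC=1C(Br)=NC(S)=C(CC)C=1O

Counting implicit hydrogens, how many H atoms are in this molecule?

Walk through each heavy atom and fill implicit hydrogens from standard valence (C 4, N 3, O 2, S 2, halogen 1):
  atom 1: C, bond orders sum to 1 (valence 4) → 3 H
  atom 2: O, bond orders sum to 2 (valence 2) → 0 H
  atom 3: C, bond orders sum to 4 (valence 4) → 0 H
  atom 4: C, bond orders sum to 4 (valence 4) → 0 H
  atom 5: Br (halogen, monovalent) → 0 H
  atom 6: N, bond orders sum to 3 (valence 3) → 0 H
  atom 7: C, bond orders sum to 4 (valence 4) → 0 H
  atom 8: S, bond orders sum to 1 (valence 2) → 1 H
  atom 9: C, bond orders sum to 4 (valence 4) → 0 H
  atom 10: C, bond orders sum to 2 (valence 4) → 2 H
  atom 11: C, bond orders sum to 1 (valence 4) → 3 H
  atom 12: C, bond orders sum to 4 (valence 4) → 0 H
  atom 13: O, bond orders sum to 1 (valence 2) → 1 H
Total hydrogens: 10.

10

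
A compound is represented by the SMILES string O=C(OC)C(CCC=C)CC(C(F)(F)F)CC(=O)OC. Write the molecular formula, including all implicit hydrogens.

Walk through each heavy atom and fill implicit hydrogens from standard valence (C 4, N 3, O 2, S 2, halogen 1):
  atom 1: O, bond orders sum to 2 (valence 2) → 0 H
  atom 2: C, bond orders sum to 4 (valence 4) → 0 H
  atom 3: O, bond orders sum to 2 (valence 2) → 0 H
  atom 4: C, bond orders sum to 1 (valence 4) → 3 H
  atom 5: C, bond orders sum to 3 (valence 4) → 1 H
  atom 6: C, bond orders sum to 2 (valence 4) → 2 H
  atom 7: C, bond orders sum to 2 (valence 4) → 2 H
  atom 8: C, bond orders sum to 3 (valence 4) → 1 H
  atom 9: C, bond orders sum to 2 (valence 4) → 2 H
  atom 10: C, bond orders sum to 2 (valence 4) → 2 H
  atom 11: C, bond orders sum to 3 (valence 4) → 1 H
  atom 12: C, bond orders sum to 4 (valence 4) → 0 H
  atom 13: F (halogen, monovalent) → 0 H
  atom 14: F (halogen, monovalent) → 0 H
  atom 15: F (halogen, monovalent) → 0 H
  atom 16: C, bond orders sum to 2 (valence 4) → 2 H
  atom 17: C, bond orders sum to 4 (valence 4) → 0 H
  atom 18: O, bond orders sum to 2 (valence 2) → 0 H
  atom 19: O, bond orders sum to 2 (valence 2) → 0 H
  atom 20: C, bond orders sum to 1 (valence 4) → 3 H
Totals → C:13, H:19, F:3, O:4.
In Hill order: C13H19F3O4.

C13H19F3O4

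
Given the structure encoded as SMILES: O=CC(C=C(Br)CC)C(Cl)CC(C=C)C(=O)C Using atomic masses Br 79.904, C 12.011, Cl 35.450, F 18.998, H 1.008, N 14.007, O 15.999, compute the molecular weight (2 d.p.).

First, the molecular formula is C13H18BrClO2 (counting implicit H from valence).
  Br: 1 × 79.904 = 79.904
  C: 13 × 12.011 = 156.143
  Cl: 1 × 35.450 = 35.450
  H: 18 × 1.008 = 18.144
  O: 2 × 15.999 = 31.998
Sum: 1×79.904 + 13×12.011 + 1×35.450 + 18×1.008 + 2×15.999 = 321.639 → 321.64 g/mol.

321.64 g/mol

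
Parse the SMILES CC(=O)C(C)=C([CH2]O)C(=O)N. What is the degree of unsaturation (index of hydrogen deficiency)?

3

Molecular formula: C7H11NO3.
DoU = (2C + 2 + N − H − X) / 2, where X is the halogen count and O/S are ignored.
    = (2·7 + 2 + 1 − 11 − 0) / 2 = 6 / 2 = 3.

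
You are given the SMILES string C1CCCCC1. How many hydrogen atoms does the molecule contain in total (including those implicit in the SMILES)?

12

Walk through each heavy atom and fill implicit hydrogens from standard valence (C 4, N 3, O 2, S 2, halogen 1):
  atom 1: C, bond orders sum to 2 (valence 4) → 2 H
  atom 2: C, bond orders sum to 2 (valence 4) → 2 H
  atom 3: C, bond orders sum to 2 (valence 4) → 2 H
  atom 4: C, bond orders sum to 2 (valence 4) → 2 H
  atom 5: C, bond orders sum to 2 (valence 4) → 2 H
  atom 6: C, bond orders sum to 2 (valence 4) → 2 H
Total hydrogens: 12.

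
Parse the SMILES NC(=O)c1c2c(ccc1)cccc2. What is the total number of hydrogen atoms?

Walk through each heavy atom and fill implicit hydrogens from standard valence (C 4, N 3, O 2, S 2, halogen 1); for lowercase aromatic atoms, an aromatic c carries 1 H when it has two neighbours and 0 H with three, and aromatic n carries 0 H:
  atom 1: N, bond orders sum to 1 (valence 3) → 2 H
  atom 2: C, bond orders sum to 4 (valence 4) → 0 H
  atom 3: O, bond orders sum to 2 (valence 2) → 0 H
  atom 4: aromatic c, 3 neighbours → 0 H
  atom 5: aromatic c, 3 neighbours → 0 H
  atom 6: aromatic c, 3 neighbours → 0 H
  atom 7: aromatic c, 2 neighbours → 1 H
  atom 8: aromatic c, 2 neighbours → 1 H
  atom 9: aromatic c, 2 neighbours → 1 H
  atom 10: aromatic c, 2 neighbours → 1 H
  atom 11: aromatic c, 2 neighbours → 1 H
  atom 12: aromatic c, 2 neighbours → 1 H
  atom 13: aromatic c, 2 neighbours → 1 H
Total hydrogens: 9.

9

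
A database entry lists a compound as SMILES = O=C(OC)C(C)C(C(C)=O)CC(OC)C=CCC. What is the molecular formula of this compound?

C14H24O4

Walk through each heavy atom and fill implicit hydrogens from standard valence (C 4, N 3, O 2, S 2, halogen 1):
  atom 1: O, bond orders sum to 2 (valence 2) → 0 H
  atom 2: C, bond orders sum to 4 (valence 4) → 0 H
  atom 3: O, bond orders sum to 2 (valence 2) → 0 H
  atom 4: C, bond orders sum to 1 (valence 4) → 3 H
  atom 5: C, bond orders sum to 3 (valence 4) → 1 H
  atom 6: C, bond orders sum to 1 (valence 4) → 3 H
  atom 7: C, bond orders sum to 3 (valence 4) → 1 H
  atom 8: C, bond orders sum to 4 (valence 4) → 0 H
  atom 9: C, bond orders sum to 1 (valence 4) → 3 H
  atom 10: O, bond orders sum to 2 (valence 2) → 0 H
  atom 11: C, bond orders sum to 2 (valence 4) → 2 H
  atom 12: C, bond orders sum to 3 (valence 4) → 1 H
  atom 13: O, bond orders sum to 2 (valence 2) → 0 H
  atom 14: C, bond orders sum to 1 (valence 4) → 3 H
  atom 15: C, bond orders sum to 3 (valence 4) → 1 H
  atom 16: C, bond orders sum to 3 (valence 4) → 1 H
  atom 17: C, bond orders sum to 2 (valence 4) → 2 H
  atom 18: C, bond orders sum to 1 (valence 4) → 3 H
Totals → C:14, H:24, O:4.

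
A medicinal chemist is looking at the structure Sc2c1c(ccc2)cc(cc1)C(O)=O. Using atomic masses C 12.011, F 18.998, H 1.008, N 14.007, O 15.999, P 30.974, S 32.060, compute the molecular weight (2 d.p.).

First, the molecular formula is C11H8O2S (counting implicit H from valence).
  C: 11 × 12.011 = 132.121
  H: 8 × 1.008 = 8.064
  O: 2 × 15.999 = 31.998
  S: 1 × 32.060 = 32.060
Sum: 11×12.011 + 8×1.008 + 2×15.999 + 1×32.060 = 204.243 → 204.24 g/mol.

204.24 g/mol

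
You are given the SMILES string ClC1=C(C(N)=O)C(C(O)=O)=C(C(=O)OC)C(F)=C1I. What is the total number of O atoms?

5

Scan the SMILES for O atoms (remember two-letter symbols like Cl and Br are single atoms).
Oxygen count: 5.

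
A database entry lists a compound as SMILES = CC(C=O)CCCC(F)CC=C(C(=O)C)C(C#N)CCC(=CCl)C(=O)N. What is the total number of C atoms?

Count every carbon token in the SMILES (each C, including those in ring-closure positions and inside branches).
Carbon count: 19.

19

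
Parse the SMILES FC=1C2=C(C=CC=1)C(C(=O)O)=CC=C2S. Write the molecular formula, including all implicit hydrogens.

Walk through each heavy atom and fill implicit hydrogens from standard valence (C 4, N 3, O 2, S 2, halogen 1):
  atom 1: F (halogen, monovalent) → 0 H
  atom 2: C, bond orders sum to 4 (valence 4) → 0 H
  atom 3: C, bond orders sum to 4 (valence 4) → 0 H
  atom 4: C, bond orders sum to 4 (valence 4) → 0 H
  atom 5: C, bond orders sum to 3 (valence 4) → 1 H
  atom 6: C, bond orders sum to 3 (valence 4) → 1 H
  atom 7: C, bond orders sum to 3 (valence 4) → 1 H
  atom 8: C, bond orders sum to 4 (valence 4) → 0 H
  atom 9: C, bond orders sum to 4 (valence 4) → 0 H
  atom 10: O, bond orders sum to 2 (valence 2) → 0 H
  atom 11: O, bond orders sum to 1 (valence 2) → 1 H
  atom 12: C, bond orders sum to 3 (valence 4) → 1 H
  atom 13: C, bond orders sum to 3 (valence 4) → 1 H
  atom 14: C, bond orders sum to 4 (valence 4) → 0 H
  atom 15: S, bond orders sum to 1 (valence 2) → 1 H
Totals → C:11, H:7, F:1, O:2, S:1.
In Hill order: C11H7FO2S.

C11H7FO2S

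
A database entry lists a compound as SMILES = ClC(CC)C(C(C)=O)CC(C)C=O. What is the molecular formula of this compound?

C10H17ClO2

Walk through each heavy atom and fill implicit hydrogens from standard valence (C 4, N 3, O 2, S 2, halogen 1):
  atom 1: Cl (halogen, monovalent) → 0 H
  atom 2: C, bond orders sum to 3 (valence 4) → 1 H
  atom 3: C, bond orders sum to 2 (valence 4) → 2 H
  atom 4: C, bond orders sum to 1 (valence 4) → 3 H
  atom 5: C, bond orders sum to 3 (valence 4) → 1 H
  atom 6: C, bond orders sum to 4 (valence 4) → 0 H
  atom 7: C, bond orders sum to 1 (valence 4) → 3 H
  atom 8: O, bond orders sum to 2 (valence 2) → 0 H
  atom 9: C, bond orders sum to 2 (valence 4) → 2 H
  atom 10: C, bond orders sum to 3 (valence 4) → 1 H
  atom 11: C, bond orders sum to 1 (valence 4) → 3 H
  atom 12: C, bond orders sum to 3 (valence 4) → 1 H
  atom 13: O, bond orders sum to 2 (valence 2) → 0 H
Totals → C:10, H:17, Cl:1, O:2.
In Hill order: C10H17ClO2.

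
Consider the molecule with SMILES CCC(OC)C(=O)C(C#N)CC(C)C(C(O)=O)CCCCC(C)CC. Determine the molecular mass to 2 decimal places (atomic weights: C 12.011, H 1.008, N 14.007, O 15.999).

First, the molecular formula is C20H35NO4 (counting implicit H from valence).
  C: 20 × 12.011 = 240.220
  H: 35 × 1.008 = 35.280
  N: 1 × 14.007 = 14.007
  O: 4 × 15.999 = 63.996
Sum: 20×12.011 + 35×1.008 + 1×14.007 + 4×15.999 = 353.503 → 353.50 g/mol.

353.50 g/mol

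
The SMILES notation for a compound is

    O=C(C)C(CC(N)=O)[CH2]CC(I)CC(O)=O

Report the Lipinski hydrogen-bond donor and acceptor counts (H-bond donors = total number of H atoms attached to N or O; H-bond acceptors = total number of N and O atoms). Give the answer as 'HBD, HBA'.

3, 5

Donors: find every N or O and count the H atoms it carries.
  atom 1 (O): bond orders sum to 2 → 0 H
  atom 7 (N): bond orders sum to 1 → 2 H
  atom 8 (O): bond orders sum to 2 → 0 H
  atom 15 (O): bond orders sum to 1 → 1 H
  atom 16 (O): bond orders sum to 2 → 0 H
Lipinski HBD = 3.
Acceptors: N atoms = 1, O atoms = 4 → HBA = 5.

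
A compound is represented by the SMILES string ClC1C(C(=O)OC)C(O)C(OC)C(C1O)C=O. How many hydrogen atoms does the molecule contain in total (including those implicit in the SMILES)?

15

Walk through each heavy atom and fill implicit hydrogens from standard valence (C 4, N 3, O 2, S 2, halogen 1):
  atom 1: Cl (halogen, monovalent) → 0 H
  atom 2: C, bond orders sum to 3 (valence 4) → 1 H
  atom 3: C, bond orders sum to 3 (valence 4) → 1 H
  atom 4: C, bond orders sum to 4 (valence 4) → 0 H
  atom 5: O, bond orders sum to 2 (valence 2) → 0 H
  atom 6: O, bond orders sum to 2 (valence 2) → 0 H
  atom 7: C, bond orders sum to 1 (valence 4) → 3 H
  atom 8: C, bond orders sum to 3 (valence 4) → 1 H
  atom 9: O, bond orders sum to 1 (valence 2) → 1 H
  atom 10: C, bond orders sum to 3 (valence 4) → 1 H
  atom 11: O, bond orders sum to 2 (valence 2) → 0 H
  atom 12: C, bond orders sum to 1 (valence 4) → 3 H
  atom 13: C, bond orders sum to 3 (valence 4) → 1 H
  atom 14: C, bond orders sum to 3 (valence 4) → 1 H
  atom 15: O, bond orders sum to 1 (valence 2) → 1 H
  atom 16: C, bond orders sum to 3 (valence 4) → 1 H
  atom 17: O, bond orders sum to 2 (valence 2) → 0 H
Total hydrogens: 15.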